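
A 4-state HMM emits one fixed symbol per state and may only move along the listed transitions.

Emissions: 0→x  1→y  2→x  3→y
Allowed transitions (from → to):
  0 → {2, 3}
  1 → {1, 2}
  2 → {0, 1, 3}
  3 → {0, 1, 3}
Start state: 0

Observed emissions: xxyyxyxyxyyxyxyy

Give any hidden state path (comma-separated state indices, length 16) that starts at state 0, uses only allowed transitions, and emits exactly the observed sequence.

0,2,1,1,2,3,0,3,0,3,1,2,1,2,3,1

  pos 0: x in {0,2}, choose 0; start
  pos 1: x in {0,2}, choose 2; 0->2 ok
  pos 2: y in {1,3}, choose 1; 2->1 ok
  pos 3: y in {1,3}, choose 1; 1->1 ok
  pos 4: x in {0,2}, choose 2; 1->2 ok
  pos 5: y in {1,3}, choose 3; 2->3 ok
  pos 6: x in {0,2}, choose 0; 3->0 ok
  pos 7: y in {1,3}, choose 3; 0->3 ok
  pos 8: x in {0,2}, choose 0; 3->0 ok
  pos 9: y in {1,3}, choose 3; 0->3 ok
  pos 10: y in {1,3}, choose 1; 3->1 ok
  pos 11: x in {0,2}, choose 2; 1->2 ok
  pos 12: y in {1,3}, choose 1; 2->1 ok
  pos 13: x in {0,2}, choose 2; 1->2 ok
  pos 14: y in {1,3}, choose 3; 2->3 ok
  pos 15: y in {1,3}, choose 1; 3->1 ok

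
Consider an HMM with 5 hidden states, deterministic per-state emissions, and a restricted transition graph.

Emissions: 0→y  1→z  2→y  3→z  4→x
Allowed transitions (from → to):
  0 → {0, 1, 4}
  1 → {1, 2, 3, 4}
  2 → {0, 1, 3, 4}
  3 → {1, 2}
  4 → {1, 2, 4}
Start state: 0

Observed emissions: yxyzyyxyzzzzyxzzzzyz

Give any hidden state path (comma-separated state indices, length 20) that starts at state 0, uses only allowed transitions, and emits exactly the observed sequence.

  t0 'y' -> {0,2}, take 0 (start)
  t1 'x' -> {4}, take 4 (0->4 ok)
  t2 'y' -> {0,2}, take 2 (4->2 ok)
  t3 'z' -> {1,3}, take 3 (2->3 ok)
  t4 'y' -> {0,2}, take 2 (3->2 ok)
  t5 'y' -> {0,2}, take 0 (2->0 ok)
  t6 'x' -> {4}, take 4 (0->4 ok)
  t7 'y' -> {0,2}, take 2 (4->2 ok)
  t8 'z' -> {1,3}, take 1 (2->1 ok)
  t9 'z' -> {1,3}, take 3 (1->3 ok)
  t10 'z' -> {1,3}, take 1 (3->1 ok)
  t11 'z' -> {1,3}, take 3 (1->3 ok)
  t12 'y' -> {0,2}, take 2 (3->2 ok)
  t13 'x' -> {4}, take 4 (2->4 ok)
  t14 'z' -> {1,3}, take 1 (4->1 ok)
  t15 'z' -> {1,3}, take 3 (1->3 ok)
  t16 'z' -> {1,3}, take 1 (3->1 ok)
  t17 'z' -> {1,3}, take 3 (1->3 ok)
  t18 'y' -> {0,2}, take 2 (3->2 ok)
  t19 'z' -> {1,3}, take 1 (2->1 ok)

0,4,2,3,2,0,4,2,1,3,1,3,2,4,1,3,1,3,2,1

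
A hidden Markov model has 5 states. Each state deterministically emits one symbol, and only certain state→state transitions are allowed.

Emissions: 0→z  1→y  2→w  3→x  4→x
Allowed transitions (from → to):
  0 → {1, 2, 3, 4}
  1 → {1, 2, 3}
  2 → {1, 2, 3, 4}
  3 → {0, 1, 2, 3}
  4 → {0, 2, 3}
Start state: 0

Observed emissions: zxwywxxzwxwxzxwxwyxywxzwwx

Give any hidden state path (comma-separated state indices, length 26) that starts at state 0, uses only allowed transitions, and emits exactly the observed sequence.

0,4,2,1,2,3,3,0,2,3,2,3,0,3,2,3,2,1,3,1,2,4,0,2,2,3

  pos 0: z in {0}, choose 0; start
  pos 1: x in {3,4}, choose 4; 0->4 ok
  pos 2: w in {2}, choose 2; 4->2 ok
  pos 3: y in {1}, choose 1; 2->1 ok
  pos 4: w in {2}, choose 2; 1->2 ok
  pos 5: x in {3,4}, choose 3; 2->3 ok
  pos 6: x in {3,4}, choose 3; 3->3 ok
  pos 7: z in {0}, choose 0; 3->0 ok
  pos 8: w in {2}, choose 2; 0->2 ok
  pos 9: x in {3,4}, choose 3; 2->3 ok
  pos 10: w in {2}, choose 2; 3->2 ok
  pos 11: x in {3,4}, choose 3; 2->3 ok
  pos 12: z in {0}, choose 0; 3->0 ok
  pos 13: x in {3,4}, choose 3; 0->3 ok
  pos 14: w in {2}, choose 2; 3->2 ok
  pos 15: x in {3,4}, choose 3; 2->3 ok
  pos 16: w in {2}, choose 2; 3->2 ok
  pos 17: y in {1}, choose 1; 2->1 ok
  pos 18: x in {3,4}, choose 3; 1->3 ok
  pos 19: y in {1}, choose 1; 3->1 ok
  pos 20: w in {2}, choose 2; 1->2 ok
  pos 21: x in {3,4}, choose 4; 2->4 ok
  pos 22: z in {0}, choose 0; 4->0 ok
  pos 23: w in {2}, choose 2; 0->2 ok
  pos 24: w in {2}, choose 2; 2->2 ok
  pos 25: x in {3,4}, choose 3; 2->3 ok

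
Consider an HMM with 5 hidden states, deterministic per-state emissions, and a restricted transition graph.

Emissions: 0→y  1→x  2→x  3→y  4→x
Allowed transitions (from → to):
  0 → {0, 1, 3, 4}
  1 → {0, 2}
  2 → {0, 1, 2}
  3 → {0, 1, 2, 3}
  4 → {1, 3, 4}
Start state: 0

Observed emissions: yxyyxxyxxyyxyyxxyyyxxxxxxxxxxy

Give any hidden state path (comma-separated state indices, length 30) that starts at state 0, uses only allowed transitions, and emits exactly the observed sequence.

  0: obs=y cand={0,3} pick 0 [start]
  1: obs=x cand={1,2,4} pick 4 [0->4 ok]
  2: obs=y cand={0,3} pick 3 [4->3 ok]
  3: obs=y cand={0,3} pick 0 [3->0 ok]
  4: obs=x cand={1,2,4} pick 4 [0->4 ok]
  5: obs=x cand={1,2,4} pick 1 [4->1 ok]
  6: obs=y cand={0,3} pick 0 [1->0 ok]
  7: obs=x cand={1,2,4} pick 4 [0->4 ok]
  8: obs=x cand={1,2,4} pick 1 [4->1 ok]
  9: obs=y cand={0,3} pick 0 [1->0 ok]
  10: obs=y cand={0,3} pick 3 [0->3 ok]
  11: obs=x cand={1,2,4} pick 1 [3->1 ok]
  12: obs=y cand={0,3} pick 0 [1->0 ok]
  13: obs=y cand={0,3} pick 3 [0->3 ok]
  14: obs=x cand={1,2,4} pick 1 [3->1 ok]
  15: obs=x cand={1,2,4} pick 2 [1->2 ok]
  16: obs=y cand={0,3} pick 0 [2->0 ok]
  17: obs=y cand={0,3} pick 0 [0->0 ok]
  18: obs=y cand={0,3} pick 3 [0->3 ok]
  19: obs=x cand={1,2,4} pick 2 [3->2 ok]
  20: obs=x cand={1,2,4} pick 2 [2->2 ok]
  21: obs=x cand={1,2,4} pick 1 [2->1 ok]
  22: obs=x cand={1,2,4} pick 2 [1->2 ok]
  23: obs=x cand={1,2,4} pick 1 [2->1 ok]
  24: obs=x cand={1,2,4} pick 2 [1->2 ok]
  25: obs=x cand={1,2,4} pick 1 [2->1 ok]
  26: obs=x cand={1,2,4} pick 2 [1->2 ok]
  27: obs=x cand={1,2,4} pick 1 [2->1 ok]
  28: obs=x cand={1,2,4} pick 2 [1->2 ok]
  29: obs=y cand={0,3} pick 0 [2->0 ok]

0,4,3,0,4,1,0,4,1,0,3,1,0,3,1,2,0,0,3,2,2,1,2,1,2,1,2,1,2,0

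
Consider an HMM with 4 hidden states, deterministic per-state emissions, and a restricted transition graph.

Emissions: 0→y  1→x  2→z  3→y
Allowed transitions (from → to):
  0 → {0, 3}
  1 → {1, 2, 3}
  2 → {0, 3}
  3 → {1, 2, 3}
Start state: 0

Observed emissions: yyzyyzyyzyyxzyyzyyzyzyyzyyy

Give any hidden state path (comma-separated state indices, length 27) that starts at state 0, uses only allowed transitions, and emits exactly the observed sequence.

  [0] y  {0,3}  => 0  start
  [1] y  {0,3}  => 3  0->3 ok
  [2] z  {2}  => 2  3->2 ok
  [3] y  {0,3}  => 3  2->3 ok
  [4] y  {0,3}  => 3  3->3 ok
  [5] z  {2}  => 2  3->2 ok
  [6] y  {0,3}  => 3  2->3 ok
  [7] y  {0,3}  => 3  3->3 ok
  [8] z  {2}  => 2  3->2 ok
  [9] y  {0,3}  => 0  2->0 ok
  [10] y  {0,3}  => 3  0->3 ok
  [11] x  {1}  => 1  3->1 ok
  [12] z  {2}  => 2  1->2 ok
  [13] y  {0,3}  => 0  2->0 ok
  [14] y  {0,3}  => 3  0->3 ok
  [15] z  {2}  => 2  3->2 ok
  [16] y  {0,3}  => 3  2->3 ok
  [17] y  {0,3}  => 3  3->3 ok
  [18] z  {2}  => 2  3->2 ok
  [19] y  {0,3}  => 3  2->3 ok
  [20] z  {2}  => 2  3->2 ok
  [21] y  {0,3}  => 0  2->0 ok
  [22] y  {0,3}  => 3  0->3 ok
  [23] z  {2}  => 2  3->2 ok
  [24] y  {0,3}  => 0  2->0 ok
  [25] y  {0,3}  => 3  0->3 ok
  [26] y  {0,3}  => 3  3->3 ok

0,3,2,3,3,2,3,3,2,0,3,1,2,0,3,2,3,3,2,3,2,0,3,2,0,3,3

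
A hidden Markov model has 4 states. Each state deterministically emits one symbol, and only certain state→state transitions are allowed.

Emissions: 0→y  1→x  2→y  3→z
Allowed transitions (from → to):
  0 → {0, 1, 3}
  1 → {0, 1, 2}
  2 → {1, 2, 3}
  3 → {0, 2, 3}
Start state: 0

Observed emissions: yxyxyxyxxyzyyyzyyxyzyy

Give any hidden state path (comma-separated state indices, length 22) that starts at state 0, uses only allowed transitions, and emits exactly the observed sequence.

0,1,2,1,2,1,0,1,1,2,3,2,2,2,3,2,2,1,0,3,2,2

  [0] y  {0,2}  => 0  start
  [1] x  {1}  => 1  0->1 ok
  [2] y  {0,2}  => 2  1->2 ok
  [3] x  {1}  => 1  2->1 ok
  [4] y  {0,2}  => 2  1->2 ok
  [5] x  {1}  => 1  2->1 ok
  [6] y  {0,2}  => 0  1->0 ok
  [7] x  {1}  => 1  0->1 ok
  [8] x  {1}  => 1  1->1 ok
  [9] y  {0,2}  => 2  1->2 ok
  [10] z  {3}  => 3  2->3 ok
  [11] y  {0,2}  => 2  3->2 ok
  [12] y  {0,2}  => 2  2->2 ok
  [13] y  {0,2}  => 2  2->2 ok
  [14] z  {3}  => 3  2->3 ok
  [15] y  {0,2}  => 2  3->2 ok
  [16] y  {0,2}  => 2  2->2 ok
  [17] x  {1}  => 1  2->1 ok
  [18] y  {0,2}  => 0  1->0 ok
  [19] z  {3}  => 3  0->3 ok
  [20] y  {0,2}  => 2  3->2 ok
  [21] y  {0,2}  => 2  2->2 ok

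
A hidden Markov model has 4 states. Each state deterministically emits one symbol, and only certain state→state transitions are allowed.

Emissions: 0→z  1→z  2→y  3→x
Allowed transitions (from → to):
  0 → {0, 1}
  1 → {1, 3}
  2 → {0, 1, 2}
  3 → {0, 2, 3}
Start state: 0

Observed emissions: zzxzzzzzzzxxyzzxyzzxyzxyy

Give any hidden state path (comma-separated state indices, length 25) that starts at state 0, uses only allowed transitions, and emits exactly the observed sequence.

  t0 'z' -> {0,1}, take 0 (start)
  t1 'z' -> {0,1}, take 1 (0->1 ok)
  t2 'x' -> {3}, take 3 (1->3 ok)
  t3 'z' -> {0,1}, take 0 (3->0 ok)
  t4 'z' -> {0,1}, take 0 (0->0 ok)
  t5 'z' -> {0,1}, take 0 (0->0 ok)
  t6 'z' -> {0,1}, take 1 (0->1 ok)
  t7 'z' -> {0,1}, take 1 (1->1 ok)
  t8 'z' -> {0,1}, take 1 (1->1 ok)
  t9 'z' -> {0,1}, take 1 (1->1 ok)
  t10 'x' -> {3}, take 3 (1->3 ok)
  t11 'x' -> {3}, take 3 (3->3 ok)
  t12 'y' -> {2}, take 2 (3->2 ok)
  t13 'z' -> {0,1}, take 0 (2->0 ok)
  t14 'z' -> {0,1}, take 1 (0->1 ok)
  t15 'x' -> {3}, take 3 (1->3 ok)
  t16 'y' -> {2}, take 2 (3->2 ok)
  t17 'z' -> {0,1}, take 0 (2->0 ok)
  t18 'z' -> {0,1}, take 1 (0->1 ok)
  t19 'x' -> {3}, take 3 (1->3 ok)
  t20 'y' -> {2}, take 2 (3->2 ok)
  t21 'z' -> {0,1}, take 1 (2->1 ok)
  t22 'x' -> {3}, take 3 (1->3 ok)
  t23 'y' -> {2}, take 2 (3->2 ok)
  t24 'y' -> {2}, take 2 (2->2 ok)

0,1,3,0,0,0,1,1,1,1,3,3,2,0,1,3,2,0,1,3,2,1,3,2,2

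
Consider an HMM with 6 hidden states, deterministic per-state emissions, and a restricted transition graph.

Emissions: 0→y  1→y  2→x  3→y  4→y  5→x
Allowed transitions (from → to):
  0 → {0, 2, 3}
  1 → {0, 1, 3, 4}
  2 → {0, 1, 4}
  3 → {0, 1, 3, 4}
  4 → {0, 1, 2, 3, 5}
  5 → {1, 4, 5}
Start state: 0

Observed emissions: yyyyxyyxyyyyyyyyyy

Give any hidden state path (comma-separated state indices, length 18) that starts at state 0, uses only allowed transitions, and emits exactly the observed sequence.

0,3,4,0,2,1,4,2,1,0,3,0,3,4,0,3,1,0

  0: obs=y cand={0,1,3,4} pick 0 [start]
  1: obs=y cand={0,1,3,4} pick 3 [0->3 ok]
  2: obs=y cand={0,1,3,4} pick 4 [3->4 ok]
  3: obs=y cand={0,1,3,4} pick 0 [4->0 ok]
  4: obs=x cand={2,5} pick 2 [0->2 ok]
  5: obs=y cand={0,1,3,4} pick 1 [2->1 ok]
  6: obs=y cand={0,1,3,4} pick 4 [1->4 ok]
  7: obs=x cand={2,5} pick 2 [4->2 ok]
  8: obs=y cand={0,1,3,4} pick 1 [2->1 ok]
  9: obs=y cand={0,1,3,4} pick 0 [1->0 ok]
  10: obs=y cand={0,1,3,4} pick 3 [0->3 ok]
  11: obs=y cand={0,1,3,4} pick 0 [3->0 ok]
  12: obs=y cand={0,1,3,4} pick 3 [0->3 ok]
  13: obs=y cand={0,1,3,4} pick 4 [3->4 ok]
  14: obs=y cand={0,1,3,4} pick 0 [4->0 ok]
  15: obs=y cand={0,1,3,4} pick 3 [0->3 ok]
  16: obs=y cand={0,1,3,4} pick 1 [3->1 ok]
  17: obs=y cand={0,1,3,4} pick 0 [1->0 ok]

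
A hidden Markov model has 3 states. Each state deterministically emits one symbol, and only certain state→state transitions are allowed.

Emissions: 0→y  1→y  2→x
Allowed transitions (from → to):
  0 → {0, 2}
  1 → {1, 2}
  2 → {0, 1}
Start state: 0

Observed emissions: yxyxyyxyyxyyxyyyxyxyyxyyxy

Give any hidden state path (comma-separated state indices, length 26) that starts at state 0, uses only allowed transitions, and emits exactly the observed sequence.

0,2,1,2,0,0,2,1,1,2,1,1,2,1,1,1,2,0,2,0,0,2,1,1,2,1

  pos 0: y in {0,1}, choose 0; start
  pos 1: x in {2}, choose 2; 0->2 ok
  pos 2: y in {0,1}, choose 1; 2->1 ok
  pos 3: x in {2}, choose 2; 1->2 ok
  pos 4: y in {0,1}, choose 0; 2->0 ok
  pos 5: y in {0,1}, choose 0; 0->0 ok
  pos 6: x in {2}, choose 2; 0->2 ok
  pos 7: y in {0,1}, choose 1; 2->1 ok
  pos 8: y in {0,1}, choose 1; 1->1 ok
  pos 9: x in {2}, choose 2; 1->2 ok
  pos 10: y in {0,1}, choose 1; 2->1 ok
  pos 11: y in {0,1}, choose 1; 1->1 ok
  pos 12: x in {2}, choose 2; 1->2 ok
  pos 13: y in {0,1}, choose 1; 2->1 ok
  pos 14: y in {0,1}, choose 1; 1->1 ok
  pos 15: y in {0,1}, choose 1; 1->1 ok
  pos 16: x in {2}, choose 2; 1->2 ok
  pos 17: y in {0,1}, choose 0; 2->0 ok
  pos 18: x in {2}, choose 2; 0->2 ok
  pos 19: y in {0,1}, choose 0; 2->0 ok
  pos 20: y in {0,1}, choose 0; 0->0 ok
  pos 21: x in {2}, choose 2; 0->2 ok
  pos 22: y in {0,1}, choose 1; 2->1 ok
  pos 23: y in {0,1}, choose 1; 1->1 ok
  pos 24: x in {2}, choose 2; 1->2 ok
  pos 25: y in {0,1}, choose 1; 2->1 ok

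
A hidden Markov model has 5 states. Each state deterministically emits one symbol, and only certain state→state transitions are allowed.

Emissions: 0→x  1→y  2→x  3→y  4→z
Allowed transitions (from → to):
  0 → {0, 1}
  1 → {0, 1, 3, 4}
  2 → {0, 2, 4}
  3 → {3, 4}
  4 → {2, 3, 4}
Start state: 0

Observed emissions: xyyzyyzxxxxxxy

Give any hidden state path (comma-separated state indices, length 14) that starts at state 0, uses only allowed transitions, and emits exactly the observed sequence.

  0: obs=x cand={0,2} pick 0 [start]
  1: obs=y cand={1,3} pick 1 [0->1 ok]
  2: obs=y cand={1,3} pick 3 [1->3 ok]
  3: obs=z cand={4} pick 4 [3->4 ok]
  4: obs=y cand={1,3} pick 3 [4->3 ok]
  5: obs=y cand={1,3} pick 3 [3->3 ok]
  6: obs=z cand={4} pick 4 [3->4 ok]
  7: obs=x cand={0,2} pick 2 [4->2 ok]
  8: obs=x cand={0,2} pick 2 [2->2 ok]
  9: obs=x cand={0,2} pick 2 [2->2 ok]
  10: obs=x cand={0,2} pick 2 [2->2 ok]
  11: obs=x cand={0,2} pick 0 [2->0 ok]
  12: obs=x cand={0,2} pick 0 [0->0 ok]
  13: obs=y cand={1,3} pick 1 [0->1 ok]

0,1,3,4,3,3,4,2,2,2,2,0,0,1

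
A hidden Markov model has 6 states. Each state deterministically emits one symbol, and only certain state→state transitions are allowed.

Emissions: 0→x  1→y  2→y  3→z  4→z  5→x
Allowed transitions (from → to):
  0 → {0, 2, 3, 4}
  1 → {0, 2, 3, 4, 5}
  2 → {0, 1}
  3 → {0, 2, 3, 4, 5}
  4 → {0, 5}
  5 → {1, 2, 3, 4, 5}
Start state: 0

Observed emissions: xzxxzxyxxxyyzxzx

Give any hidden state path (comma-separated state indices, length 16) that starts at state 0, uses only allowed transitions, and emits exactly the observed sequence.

  pos 0: x in {0,5}, choose 0; start
  pos 1: z in {3,4}, choose 4; 0->4 ok
  pos 2: x in {0,5}, choose 5; 4->5 ok
  pos 3: x in {0,5}, choose 5; 5->5 ok
  pos 4: z in {3,4}, choose 4; 5->4 ok
  pos 5: x in {0,5}, choose 0; 4->0 ok
  pos 6: y in {1,2}, choose 2; 0->2 ok
  pos 7: x in {0,5}, choose 0; 2->0 ok
  pos 8: x in {0,5}, choose 0; 0->0 ok
  pos 9: x in {0,5}, choose 0; 0->0 ok
  pos 10: y in {1,2}, choose 2; 0->2 ok
  pos 11: y in {1,2}, choose 1; 2->1 ok
  pos 12: z in {3,4}, choose 3; 1->3 ok
  pos 13: x in {0,5}, choose 0; 3->0 ok
  pos 14: z in {3,4}, choose 4; 0->4 ok
  pos 15: x in {0,5}, choose 5; 4->5 ok

0,4,5,5,4,0,2,0,0,0,2,1,3,0,4,5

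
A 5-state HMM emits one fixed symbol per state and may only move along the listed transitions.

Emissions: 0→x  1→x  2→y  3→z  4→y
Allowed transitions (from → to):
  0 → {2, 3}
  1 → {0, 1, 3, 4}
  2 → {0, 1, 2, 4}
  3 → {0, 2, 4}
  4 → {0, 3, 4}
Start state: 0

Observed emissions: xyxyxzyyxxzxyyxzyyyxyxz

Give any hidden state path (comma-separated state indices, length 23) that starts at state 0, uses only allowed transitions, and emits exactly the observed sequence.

  t0 'x' -> {0,1}, take 0 (start)
  t1 'y' -> {2,4}, take 2 (0->2 ok)
  t2 'x' -> {0,1}, take 0 (2->0 ok)
  t3 'y' -> {2,4}, take 2 (0->2 ok)
  t4 'x' -> {0,1}, take 0 (2->0 ok)
  t5 'z' -> {3}, take 3 (0->3 ok)
  t6 'y' -> {2,4}, take 2 (3->2 ok)
  t7 'y' -> {2,4}, take 2 (2->2 ok)
  t8 'x' -> {0,1}, take 1 (2->1 ok)
  t9 'x' -> {0,1}, take 0 (1->0 ok)
  t10 'z' -> {3}, take 3 (0->3 ok)
  t11 'x' -> {0,1}, take 0 (3->0 ok)
  t12 'y' -> {2,4}, take 2 (0->2 ok)
  t13 'y' -> {2,4}, take 2 (2->2 ok)
  t14 'x' -> {0,1}, take 1 (2->1 ok)
  t15 'z' -> {3}, take 3 (1->3 ok)
  t16 'y' -> {2,4}, take 4 (3->4 ok)
  t17 'y' -> {2,4}, take 4 (4->4 ok)
  t18 'y' -> {2,4}, take 4 (4->4 ok)
  t19 'x' -> {0,1}, take 0 (4->0 ok)
  t20 'y' -> {2,4}, take 2 (0->2 ok)
  t21 'x' -> {0,1}, take 1 (2->1 ok)
  t22 'z' -> {3}, take 3 (1->3 ok)

0,2,0,2,0,3,2,2,1,0,3,0,2,2,1,3,4,4,4,0,2,1,3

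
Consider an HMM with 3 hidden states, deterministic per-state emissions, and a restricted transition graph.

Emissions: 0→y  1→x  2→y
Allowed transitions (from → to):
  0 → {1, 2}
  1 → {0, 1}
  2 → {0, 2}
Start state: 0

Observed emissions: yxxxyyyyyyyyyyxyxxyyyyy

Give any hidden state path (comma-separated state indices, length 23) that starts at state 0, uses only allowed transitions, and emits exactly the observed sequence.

  0: obs=y cand={0,2} pick 0 [start]
  1: obs=x cand={1} pick 1 [0->1 ok]
  2: obs=x cand={1} pick 1 [1->1 ok]
  3: obs=x cand={1} pick 1 [1->1 ok]
  4: obs=y cand={0,2} pick 0 [1->0 ok]
  5: obs=y cand={0,2} pick 2 [0->2 ok]
  6: obs=y cand={0,2} pick 0 [2->0 ok]
  7: obs=y cand={0,2} pick 2 [0->2 ok]
  8: obs=y cand={0,2} pick 2 [2->2 ok]
  9: obs=y cand={0,2} pick 2 [2->2 ok]
  10: obs=y cand={0,2} pick 0 [2->0 ok]
  11: obs=y cand={0,2} pick 2 [0->2 ok]
  12: obs=y cand={0,2} pick 2 [2->2 ok]
  13: obs=y cand={0,2} pick 0 [2->0 ok]
  14: obs=x cand={1} pick 1 [0->1 ok]
  15: obs=y cand={0,2} pick 0 [1->0 ok]
  16: obs=x cand={1} pick 1 [0->1 ok]
  17: obs=x cand={1} pick 1 [1->1 ok]
  18: obs=y cand={0,2} pick 0 [1->0 ok]
  19: obs=y cand={0,2} pick 2 [0->2 ok]
  20: obs=y cand={0,2} pick 2 [2->2 ok]
  21: obs=y cand={0,2} pick 2 [2->2 ok]
  22: obs=y cand={0,2} pick 2 [2->2 ok]

0,1,1,1,0,2,0,2,2,2,0,2,2,0,1,0,1,1,0,2,2,2,2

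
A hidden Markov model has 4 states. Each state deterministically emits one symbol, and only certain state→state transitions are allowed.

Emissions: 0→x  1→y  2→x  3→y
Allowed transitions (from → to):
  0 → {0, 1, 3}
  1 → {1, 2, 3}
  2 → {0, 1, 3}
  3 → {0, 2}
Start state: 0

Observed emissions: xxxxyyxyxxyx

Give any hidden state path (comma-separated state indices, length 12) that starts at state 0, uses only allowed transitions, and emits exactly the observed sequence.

  0: obs=x cand={0,2} pick 0 [start]
  1: obs=x cand={0,2} pick 0 [0->0 ok]
  2: obs=x cand={0,2} pick 0 [0->0 ok]
  3: obs=x cand={0,2} pick 0 [0->0 ok]
  4: obs=y cand={1,3} pick 1 [0->1 ok]
  5: obs=y cand={1,3} pick 3 [1->3 ok]
  6: obs=x cand={0,2} pick 2 [3->2 ok]
  7: obs=y cand={1,3} pick 1 [2->1 ok]
  8: obs=x cand={0,2} pick 2 [1->2 ok]
  9: obs=x cand={0,2} pick 0 [2->0 ok]
  10: obs=y cand={1,3} pick 1 [0->1 ok]
  11: obs=x cand={0,2} pick 2 [1->2 ok]

0,0,0,0,1,3,2,1,2,0,1,2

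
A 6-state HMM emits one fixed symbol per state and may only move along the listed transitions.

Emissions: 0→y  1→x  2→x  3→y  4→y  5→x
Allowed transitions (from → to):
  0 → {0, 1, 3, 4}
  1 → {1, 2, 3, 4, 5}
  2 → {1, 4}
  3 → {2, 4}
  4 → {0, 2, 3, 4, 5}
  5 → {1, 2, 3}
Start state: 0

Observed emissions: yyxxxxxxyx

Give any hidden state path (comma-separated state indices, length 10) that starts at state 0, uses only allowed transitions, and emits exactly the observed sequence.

0,3,2,1,2,1,2,1,4,2

  t0 'y' -> {0,3,4}, take 0 (start)
  t1 'y' -> {0,3,4}, take 3 (0->3 ok)
  t2 'x' -> {1,2,5}, take 2 (3->2 ok)
  t3 'x' -> {1,2,5}, take 1 (2->1 ok)
  t4 'x' -> {1,2,5}, take 2 (1->2 ok)
  t5 'x' -> {1,2,5}, take 1 (2->1 ok)
  t6 'x' -> {1,2,5}, take 2 (1->2 ok)
  t7 'x' -> {1,2,5}, take 1 (2->1 ok)
  t8 'y' -> {0,3,4}, take 4 (1->4 ok)
  t9 'x' -> {1,2,5}, take 2 (4->2 ok)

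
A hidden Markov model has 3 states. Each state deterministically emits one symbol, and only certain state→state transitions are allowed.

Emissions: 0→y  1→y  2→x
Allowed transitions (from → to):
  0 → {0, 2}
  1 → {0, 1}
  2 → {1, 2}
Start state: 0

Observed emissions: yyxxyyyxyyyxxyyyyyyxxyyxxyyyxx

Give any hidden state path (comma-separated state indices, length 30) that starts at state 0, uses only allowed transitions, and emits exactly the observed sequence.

0,0,2,2,1,1,0,2,1,0,0,2,2,1,1,1,1,0,0,2,2,1,0,2,2,1,1,0,2,2

  0: obs=y cand={0,1} pick 0 [start]
  1: obs=y cand={0,1} pick 0 [0->0 ok]
  2: obs=x cand={2} pick 2 [0->2 ok]
  3: obs=x cand={2} pick 2 [2->2 ok]
  4: obs=y cand={0,1} pick 1 [2->1 ok]
  5: obs=y cand={0,1} pick 1 [1->1 ok]
  6: obs=y cand={0,1} pick 0 [1->0 ok]
  7: obs=x cand={2} pick 2 [0->2 ok]
  8: obs=y cand={0,1} pick 1 [2->1 ok]
  9: obs=y cand={0,1} pick 0 [1->0 ok]
  10: obs=y cand={0,1} pick 0 [0->0 ok]
  11: obs=x cand={2} pick 2 [0->2 ok]
  12: obs=x cand={2} pick 2 [2->2 ok]
  13: obs=y cand={0,1} pick 1 [2->1 ok]
  14: obs=y cand={0,1} pick 1 [1->1 ok]
  15: obs=y cand={0,1} pick 1 [1->1 ok]
  16: obs=y cand={0,1} pick 1 [1->1 ok]
  17: obs=y cand={0,1} pick 0 [1->0 ok]
  18: obs=y cand={0,1} pick 0 [0->0 ok]
  19: obs=x cand={2} pick 2 [0->2 ok]
  20: obs=x cand={2} pick 2 [2->2 ok]
  21: obs=y cand={0,1} pick 1 [2->1 ok]
  22: obs=y cand={0,1} pick 0 [1->0 ok]
  23: obs=x cand={2} pick 2 [0->2 ok]
  24: obs=x cand={2} pick 2 [2->2 ok]
  25: obs=y cand={0,1} pick 1 [2->1 ok]
  26: obs=y cand={0,1} pick 1 [1->1 ok]
  27: obs=y cand={0,1} pick 0 [1->0 ok]
  28: obs=x cand={2} pick 2 [0->2 ok]
  29: obs=x cand={2} pick 2 [2->2 ok]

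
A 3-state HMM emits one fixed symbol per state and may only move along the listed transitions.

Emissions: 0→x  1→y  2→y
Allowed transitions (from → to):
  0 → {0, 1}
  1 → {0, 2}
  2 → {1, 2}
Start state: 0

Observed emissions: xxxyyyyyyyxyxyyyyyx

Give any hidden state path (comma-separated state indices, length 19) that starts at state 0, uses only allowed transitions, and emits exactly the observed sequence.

0,0,0,1,2,2,2,2,2,1,0,1,0,1,2,1,2,1,0

  pos 0: x in {0}, choose 0; start
  pos 1: x in {0}, choose 0; 0->0 ok
  pos 2: x in {0}, choose 0; 0->0 ok
  pos 3: y in {1,2}, choose 1; 0->1 ok
  pos 4: y in {1,2}, choose 2; 1->2 ok
  pos 5: y in {1,2}, choose 2; 2->2 ok
  pos 6: y in {1,2}, choose 2; 2->2 ok
  pos 7: y in {1,2}, choose 2; 2->2 ok
  pos 8: y in {1,2}, choose 2; 2->2 ok
  pos 9: y in {1,2}, choose 1; 2->1 ok
  pos 10: x in {0}, choose 0; 1->0 ok
  pos 11: y in {1,2}, choose 1; 0->1 ok
  pos 12: x in {0}, choose 0; 1->0 ok
  pos 13: y in {1,2}, choose 1; 0->1 ok
  pos 14: y in {1,2}, choose 2; 1->2 ok
  pos 15: y in {1,2}, choose 1; 2->1 ok
  pos 16: y in {1,2}, choose 2; 1->2 ok
  pos 17: y in {1,2}, choose 1; 2->1 ok
  pos 18: x in {0}, choose 0; 1->0 ok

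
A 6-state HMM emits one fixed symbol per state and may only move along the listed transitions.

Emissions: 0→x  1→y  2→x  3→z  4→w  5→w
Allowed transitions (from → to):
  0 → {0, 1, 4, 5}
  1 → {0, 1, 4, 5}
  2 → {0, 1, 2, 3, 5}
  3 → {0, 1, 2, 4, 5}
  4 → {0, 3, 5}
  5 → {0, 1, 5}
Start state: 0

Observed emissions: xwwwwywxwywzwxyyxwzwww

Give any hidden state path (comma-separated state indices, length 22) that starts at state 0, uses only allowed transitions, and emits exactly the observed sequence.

  0: obs=x cand={0,2} pick 0 [start]
  1: obs=w cand={4,5} pick 5 [0->5 ok]
  2: obs=w cand={4,5} pick 5 [5->5 ok]
  3: obs=w cand={4,5} pick 5 [5->5 ok]
  4: obs=w cand={4,5} pick 5 [5->5 ok]
  5: obs=y cand={1} pick 1 [5->1 ok]
  6: obs=w cand={4,5} pick 4 [1->4 ok]
  7: obs=x cand={0,2} pick 0 [4->0 ok]
  8: obs=w cand={4,5} pick 5 [0->5 ok]
  9: obs=y cand={1} pick 1 [5->1 ok]
  10: obs=w cand={4,5} pick 4 [1->4 ok]
  11: obs=z cand={3} pick 3 [4->3 ok]
  12: obs=w cand={4,5} pick 4 [3->4 ok]
  13: obs=x cand={0,2} pick 0 [4->0 ok]
  14: obs=y cand={1} pick 1 [0->1 ok]
  15: obs=y cand={1} pick 1 [1->1 ok]
  16: obs=x cand={0,2} pick 0 [1->0 ok]
  17: obs=w cand={4,5} pick 4 [0->4 ok]
  18: obs=z cand={3} pick 3 [4->3 ok]
  19: obs=w cand={4,5} pick 5 [3->5 ok]
  20: obs=w cand={4,5} pick 5 [5->5 ok]
  21: obs=w cand={4,5} pick 5 [5->5 ok]

0,5,5,5,5,1,4,0,5,1,4,3,4,0,1,1,0,4,3,5,5,5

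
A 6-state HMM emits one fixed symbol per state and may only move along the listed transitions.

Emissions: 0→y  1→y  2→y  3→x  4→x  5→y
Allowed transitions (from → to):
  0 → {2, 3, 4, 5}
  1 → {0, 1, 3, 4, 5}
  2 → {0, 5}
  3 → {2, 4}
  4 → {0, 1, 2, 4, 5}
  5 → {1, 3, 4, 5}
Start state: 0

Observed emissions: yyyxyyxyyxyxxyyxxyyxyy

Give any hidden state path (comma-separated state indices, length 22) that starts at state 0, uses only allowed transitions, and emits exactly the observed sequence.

  [0] y  {0,1,2,5}  => 0  start
  [1] y  {0,1,2,5}  => 2  0->2 ok
  [2] y  {0,1,2,5}  => 0  2->0 ok
  [3] x  {3,4}  => 3  0->3 ok
  [4] y  {0,1,2,5}  => 2  3->2 ok
  [5] y  {0,1,2,5}  => 0  2->0 ok
  [6] x  {3,4}  => 3  0->3 ok
  [7] y  {0,1,2,5}  => 2  3->2 ok
  [8] y  {0,1,2,5}  => 5  2->5 ok
  [9] x  {3,4}  => 4  5->4 ok
  [10] y  {0,1,2,5}  => 5  4->5 ok
  [11] x  {3,4}  => 3  5->3 ok
  [12] x  {3,4}  => 4  3->4 ok
  [13] y  {0,1,2,5}  => 2  4->2 ok
  [14] y  {0,1,2,5}  => 5  2->5 ok
  [15] x  {3,4}  => 3  5->3 ok
  [16] x  {3,4}  => 4  3->4 ok
  [17] y  {0,1,2,5}  => 0  4->0 ok
  [18] y  {0,1,2,5}  => 5  0->5 ok
  [19] x  {3,4}  => 3  5->3 ok
  [20] y  {0,1,2,5}  => 2  3->2 ok
  [21] y  {0,1,2,5}  => 5  2->5 ok

0,2,0,3,2,0,3,2,5,4,5,3,4,2,5,3,4,0,5,3,2,5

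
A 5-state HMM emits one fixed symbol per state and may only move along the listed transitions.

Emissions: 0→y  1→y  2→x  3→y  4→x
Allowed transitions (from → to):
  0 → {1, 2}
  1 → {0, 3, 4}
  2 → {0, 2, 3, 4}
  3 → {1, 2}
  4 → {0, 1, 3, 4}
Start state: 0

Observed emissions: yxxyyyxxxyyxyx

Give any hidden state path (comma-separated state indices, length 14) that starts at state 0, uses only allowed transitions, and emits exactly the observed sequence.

0,2,2,3,1,0,2,2,4,0,1,4,3,2

  [0] y  {0,1,3}  => 0  start
  [1] x  {2,4}  => 2  0->2 ok
  [2] x  {2,4}  => 2  2->2 ok
  [3] y  {0,1,3}  => 3  2->3 ok
  [4] y  {0,1,3}  => 1  3->1 ok
  [5] y  {0,1,3}  => 0  1->0 ok
  [6] x  {2,4}  => 2  0->2 ok
  [7] x  {2,4}  => 2  2->2 ok
  [8] x  {2,4}  => 4  2->4 ok
  [9] y  {0,1,3}  => 0  4->0 ok
  [10] y  {0,1,3}  => 1  0->1 ok
  [11] x  {2,4}  => 4  1->4 ok
  [12] y  {0,1,3}  => 3  4->3 ok
  [13] x  {2,4}  => 2  3->2 ok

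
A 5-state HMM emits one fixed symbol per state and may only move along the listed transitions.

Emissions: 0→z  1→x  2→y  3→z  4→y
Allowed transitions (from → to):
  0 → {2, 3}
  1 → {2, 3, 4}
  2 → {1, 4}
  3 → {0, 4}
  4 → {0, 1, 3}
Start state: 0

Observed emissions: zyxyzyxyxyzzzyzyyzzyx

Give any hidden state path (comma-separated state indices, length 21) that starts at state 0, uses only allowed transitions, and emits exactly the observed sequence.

0,2,1,4,3,4,1,2,1,4,3,0,3,4,0,2,4,0,3,4,1

  0: obs=z cand={0,3} pick 0 [start]
  1: obs=y cand={2,4} pick 2 [0->2 ok]
  2: obs=x cand={1} pick 1 [2->1 ok]
  3: obs=y cand={2,4} pick 4 [1->4 ok]
  4: obs=z cand={0,3} pick 3 [4->3 ok]
  5: obs=y cand={2,4} pick 4 [3->4 ok]
  6: obs=x cand={1} pick 1 [4->1 ok]
  7: obs=y cand={2,4} pick 2 [1->2 ok]
  8: obs=x cand={1} pick 1 [2->1 ok]
  9: obs=y cand={2,4} pick 4 [1->4 ok]
  10: obs=z cand={0,3} pick 3 [4->3 ok]
  11: obs=z cand={0,3} pick 0 [3->0 ok]
  12: obs=z cand={0,3} pick 3 [0->3 ok]
  13: obs=y cand={2,4} pick 4 [3->4 ok]
  14: obs=z cand={0,3} pick 0 [4->0 ok]
  15: obs=y cand={2,4} pick 2 [0->2 ok]
  16: obs=y cand={2,4} pick 4 [2->4 ok]
  17: obs=z cand={0,3} pick 0 [4->0 ok]
  18: obs=z cand={0,3} pick 3 [0->3 ok]
  19: obs=y cand={2,4} pick 4 [3->4 ok]
  20: obs=x cand={1} pick 1 [4->1 ok]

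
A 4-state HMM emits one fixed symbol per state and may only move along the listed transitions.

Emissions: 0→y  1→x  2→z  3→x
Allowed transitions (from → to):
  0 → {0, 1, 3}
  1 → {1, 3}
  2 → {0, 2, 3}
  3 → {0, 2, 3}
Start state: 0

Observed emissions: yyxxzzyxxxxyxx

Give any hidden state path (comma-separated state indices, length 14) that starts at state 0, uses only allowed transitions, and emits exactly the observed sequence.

0,0,1,3,2,2,0,1,1,3,3,0,1,3

  0: obs=y cand={0} pick 0 [start]
  1: obs=y cand={0} pick 0 [0->0 ok]
  2: obs=x cand={1,3} pick 1 [0->1 ok]
  3: obs=x cand={1,3} pick 3 [1->3 ok]
  4: obs=z cand={2} pick 2 [3->2 ok]
  5: obs=z cand={2} pick 2 [2->2 ok]
  6: obs=y cand={0} pick 0 [2->0 ok]
  7: obs=x cand={1,3} pick 1 [0->1 ok]
  8: obs=x cand={1,3} pick 1 [1->1 ok]
  9: obs=x cand={1,3} pick 3 [1->3 ok]
  10: obs=x cand={1,3} pick 3 [3->3 ok]
  11: obs=y cand={0} pick 0 [3->0 ok]
  12: obs=x cand={1,3} pick 1 [0->1 ok]
  13: obs=x cand={1,3} pick 3 [1->3 ok]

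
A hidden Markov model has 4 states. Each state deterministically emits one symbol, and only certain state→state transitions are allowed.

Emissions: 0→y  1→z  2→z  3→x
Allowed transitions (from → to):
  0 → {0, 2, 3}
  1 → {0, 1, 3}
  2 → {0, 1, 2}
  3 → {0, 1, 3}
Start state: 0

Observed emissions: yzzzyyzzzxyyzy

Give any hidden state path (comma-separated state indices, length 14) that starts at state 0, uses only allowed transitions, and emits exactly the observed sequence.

  t0 'y' -> {0}, take 0 (start)
  t1 'z' -> {1,2}, take 2 (0->2 ok)
  t2 'z' -> {1,2}, take 2 (2->2 ok)
  t3 'z' -> {1,2}, take 2 (2->2 ok)
  t4 'y' -> {0}, take 0 (2->0 ok)
  t5 'y' -> {0}, take 0 (0->0 ok)
  t6 'z' -> {1,2}, take 2 (0->2 ok)
  t7 'z' -> {1,2}, take 2 (2->2 ok)
  t8 'z' -> {1,2}, take 1 (2->1 ok)
  t9 'x' -> {3}, take 3 (1->3 ok)
  t10 'y' -> {0}, take 0 (3->0 ok)
  t11 'y' -> {0}, take 0 (0->0 ok)
  t12 'z' -> {1,2}, take 2 (0->2 ok)
  t13 'y' -> {0}, take 0 (2->0 ok)

0,2,2,2,0,0,2,2,1,3,0,0,2,0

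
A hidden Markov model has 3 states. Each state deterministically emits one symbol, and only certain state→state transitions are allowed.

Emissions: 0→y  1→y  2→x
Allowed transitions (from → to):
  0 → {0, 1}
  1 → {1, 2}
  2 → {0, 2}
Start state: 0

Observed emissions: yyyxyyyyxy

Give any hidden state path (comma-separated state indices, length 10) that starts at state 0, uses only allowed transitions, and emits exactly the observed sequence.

  0: obs=y cand={0,1} pick 0 [start]
  1: obs=y cand={0,1} pick 1 [0->1 ok]
  2: obs=y cand={0,1} pick 1 [1->1 ok]
  3: obs=x cand={2} pick 2 [1->2 ok]
  4: obs=y cand={0,1} pick 0 [2->0 ok]
  5: obs=y cand={0,1} pick 0 [0->0 ok]
  6: obs=y cand={0,1} pick 1 [0->1 ok]
  7: obs=y cand={0,1} pick 1 [1->1 ok]
  8: obs=x cand={2} pick 2 [1->2 ok]
  9: obs=y cand={0,1} pick 0 [2->0 ok]

0,1,1,2,0,0,1,1,2,0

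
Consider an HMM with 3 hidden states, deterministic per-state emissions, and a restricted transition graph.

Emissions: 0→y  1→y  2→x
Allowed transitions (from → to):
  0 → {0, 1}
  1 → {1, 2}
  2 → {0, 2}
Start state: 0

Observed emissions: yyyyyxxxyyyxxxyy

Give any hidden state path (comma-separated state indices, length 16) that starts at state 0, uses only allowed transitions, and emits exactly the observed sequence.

0,0,0,1,1,2,2,2,0,1,1,2,2,2,0,1

  0: obs=y cand={0,1} pick 0 [start]
  1: obs=y cand={0,1} pick 0 [0->0 ok]
  2: obs=y cand={0,1} pick 0 [0->0 ok]
  3: obs=y cand={0,1} pick 1 [0->1 ok]
  4: obs=y cand={0,1} pick 1 [1->1 ok]
  5: obs=x cand={2} pick 2 [1->2 ok]
  6: obs=x cand={2} pick 2 [2->2 ok]
  7: obs=x cand={2} pick 2 [2->2 ok]
  8: obs=y cand={0,1} pick 0 [2->0 ok]
  9: obs=y cand={0,1} pick 1 [0->1 ok]
  10: obs=y cand={0,1} pick 1 [1->1 ok]
  11: obs=x cand={2} pick 2 [1->2 ok]
  12: obs=x cand={2} pick 2 [2->2 ok]
  13: obs=x cand={2} pick 2 [2->2 ok]
  14: obs=y cand={0,1} pick 0 [2->0 ok]
  15: obs=y cand={0,1} pick 1 [0->1 ok]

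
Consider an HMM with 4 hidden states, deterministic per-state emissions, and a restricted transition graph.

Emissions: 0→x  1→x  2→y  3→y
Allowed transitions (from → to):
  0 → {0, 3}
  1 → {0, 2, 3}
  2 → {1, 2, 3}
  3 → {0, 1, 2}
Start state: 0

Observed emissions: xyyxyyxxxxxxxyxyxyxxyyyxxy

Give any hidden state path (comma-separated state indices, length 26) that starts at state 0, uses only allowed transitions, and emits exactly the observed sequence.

0,3,2,1,2,3,0,0,0,0,0,0,0,3,1,3,1,3,1,0,3,2,2,1,0,3

  t0 'x' -> {0,1}, take 0 (start)
  t1 'y' -> {2,3}, take 3 (0->3 ok)
  t2 'y' -> {2,3}, take 2 (3->2 ok)
  t3 'x' -> {0,1}, take 1 (2->1 ok)
  t4 'y' -> {2,3}, take 2 (1->2 ok)
  t5 'y' -> {2,3}, take 3 (2->3 ok)
  t6 'x' -> {0,1}, take 0 (3->0 ok)
  t7 'x' -> {0,1}, take 0 (0->0 ok)
  t8 'x' -> {0,1}, take 0 (0->0 ok)
  t9 'x' -> {0,1}, take 0 (0->0 ok)
  t10 'x' -> {0,1}, take 0 (0->0 ok)
  t11 'x' -> {0,1}, take 0 (0->0 ok)
  t12 'x' -> {0,1}, take 0 (0->0 ok)
  t13 'y' -> {2,3}, take 3 (0->3 ok)
  t14 'x' -> {0,1}, take 1 (3->1 ok)
  t15 'y' -> {2,3}, take 3 (1->3 ok)
  t16 'x' -> {0,1}, take 1 (3->1 ok)
  t17 'y' -> {2,3}, take 3 (1->3 ok)
  t18 'x' -> {0,1}, take 1 (3->1 ok)
  t19 'x' -> {0,1}, take 0 (1->0 ok)
  t20 'y' -> {2,3}, take 3 (0->3 ok)
  t21 'y' -> {2,3}, take 2 (3->2 ok)
  t22 'y' -> {2,3}, take 2 (2->2 ok)
  t23 'x' -> {0,1}, take 1 (2->1 ok)
  t24 'x' -> {0,1}, take 0 (1->0 ok)
  t25 'y' -> {2,3}, take 3 (0->3 ok)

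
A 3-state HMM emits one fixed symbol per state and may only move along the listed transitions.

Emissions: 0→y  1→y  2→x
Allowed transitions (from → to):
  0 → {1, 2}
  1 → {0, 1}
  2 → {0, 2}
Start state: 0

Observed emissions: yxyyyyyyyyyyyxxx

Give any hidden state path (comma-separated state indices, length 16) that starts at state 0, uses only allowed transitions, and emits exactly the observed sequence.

0,2,0,1,1,1,1,1,1,0,1,1,0,2,2,2

  [0] y  {0,1}  => 0  start
  [1] x  {2}  => 2  0->2 ok
  [2] y  {0,1}  => 0  2->0 ok
  [3] y  {0,1}  => 1  0->1 ok
  [4] y  {0,1}  => 1  1->1 ok
  [5] y  {0,1}  => 1  1->1 ok
  [6] y  {0,1}  => 1  1->1 ok
  [7] y  {0,1}  => 1  1->1 ok
  [8] y  {0,1}  => 1  1->1 ok
  [9] y  {0,1}  => 0  1->0 ok
  [10] y  {0,1}  => 1  0->1 ok
  [11] y  {0,1}  => 1  1->1 ok
  [12] y  {0,1}  => 0  1->0 ok
  [13] x  {2}  => 2  0->2 ok
  [14] x  {2}  => 2  2->2 ok
  [15] x  {2}  => 2  2->2 ok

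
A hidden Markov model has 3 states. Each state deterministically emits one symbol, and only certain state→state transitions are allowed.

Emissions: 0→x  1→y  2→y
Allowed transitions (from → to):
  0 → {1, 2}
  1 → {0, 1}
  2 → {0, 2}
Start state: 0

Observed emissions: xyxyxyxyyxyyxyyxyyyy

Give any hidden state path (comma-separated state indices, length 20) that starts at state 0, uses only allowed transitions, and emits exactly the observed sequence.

  t0 'x' -> {0}, take 0 (start)
  t1 'y' -> {1,2}, take 2 (0->2 ok)
  t2 'x' -> {0}, take 0 (2->0 ok)
  t3 'y' -> {1,2}, take 1 (0->1 ok)
  t4 'x' -> {0}, take 0 (1->0 ok)
  t5 'y' -> {1,2}, take 2 (0->2 ok)
  t6 'x' -> {0}, take 0 (2->0 ok)
  t7 'y' -> {1,2}, take 1 (0->1 ok)
  t8 'y' -> {1,2}, take 1 (1->1 ok)
  t9 'x' -> {0}, take 0 (1->0 ok)
  t10 'y' -> {1,2}, take 2 (0->2 ok)
  t11 'y' -> {1,2}, take 2 (2->2 ok)
  t12 'x' -> {0}, take 0 (2->0 ok)
  t13 'y' -> {1,2}, take 1 (0->1 ok)
  t14 'y' -> {1,2}, take 1 (1->1 ok)
  t15 'x' -> {0}, take 0 (1->0 ok)
  t16 'y' -> {1,2}, take 1 (0->1 ok)
  t17 'y' -> {1,2}, take 1 (1->1 ok)
  t18 'y' -> {1,2}, take 1 (1->1 ok)
  t19 'y' -> {1,2}, take 1 (1->1 ok)

0,2,0,1,0,2,0,1,1,0,2,2,0,1,1,0,1,1,1,1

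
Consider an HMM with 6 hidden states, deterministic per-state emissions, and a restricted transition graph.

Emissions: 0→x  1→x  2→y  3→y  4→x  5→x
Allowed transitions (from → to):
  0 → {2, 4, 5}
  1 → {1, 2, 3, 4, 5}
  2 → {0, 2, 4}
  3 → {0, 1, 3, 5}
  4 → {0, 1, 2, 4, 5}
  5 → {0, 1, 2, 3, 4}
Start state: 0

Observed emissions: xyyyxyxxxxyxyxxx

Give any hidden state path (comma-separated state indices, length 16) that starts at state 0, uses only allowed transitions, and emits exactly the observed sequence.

  pos 0: x in {0,1,4,5}, choose 0; start
  pos 1: y in {2,3}, choose 2; 0->2 ok
  pos 2: y in {2,3}, choose 2; 2->2 ok
  pos 3: y in {2,3}, choose 2; 2->2 ok
  pos 4: x in {0,1,4,5}, choose 0; 2->0 ok
  pos 5: y in {2,3}, choose 2; 0->2 ok
  pos 6: x in {0,1,4,5}, choose 0; 2->0 ok
  pos 7: x in {0,1,4,5}, choose 5; 0->5 ok
  pos 8: x in {0,1,4,5}, choose 0; 5->0 ok
  pos 9: x in {0,1,4,5}, choose 5; 0->5 ok
  pos 10: y in {2,3}, choose 2; 5->2 ok
  pos 11: x in {0,1,4,5}, choose 4; 2->4 ok
  pos 12: y in {2,3}, choose 2; 4->2 ok
  pos 13: x in {0,1,4,5}, choose 4; 2->4 ok
  pos 14: x in {0,1,4,5}, choose 4; 4->4 ok
  pos 15: x in {0,1,4,5}, choose 4; 4->4 ok

0,2,2,2,0,2,0,5,0,5,2,4,2,4,4,4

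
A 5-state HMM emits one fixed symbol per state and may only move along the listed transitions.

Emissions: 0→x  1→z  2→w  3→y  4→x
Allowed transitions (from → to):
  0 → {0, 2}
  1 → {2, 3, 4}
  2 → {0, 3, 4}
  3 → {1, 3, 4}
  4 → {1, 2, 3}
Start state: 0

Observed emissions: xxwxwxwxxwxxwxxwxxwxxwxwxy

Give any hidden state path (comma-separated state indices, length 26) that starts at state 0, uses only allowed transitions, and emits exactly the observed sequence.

  0: obs=x cand={0,4} pick 0 [start]
  1: obs=x cand={0,4} pick 0 [0->0 ok]
  2: obs=w cand={2} pick 2 [0->2 ok]
  3: obs=x cand={0,4} pick 4 [2->4 ok]
  4: obs=w cand={2} pick 2 [4->2 ok]
  5: obs=x cand={0,4} pick 4 [2->4 ok]
  6: obs=w cand={2} pick 2 [4->2 ok]
  7: obs=x cand={0,4} pick 0 [2->0 ok]
  8: obs=x cand={0,4} pick 0 [0->0 ok]
  9: obs=w cand={2} pick 2 [0->2 ok]
  10: obs=x cand={0,4} pick 0 [2->0 ok]
  11: obs=x cand={0,4} pick 0 [0->0 ok]
  12: obs=w cand={2} pick 2 [0->2 ok]
  13: obs=x cand={0,4} pick 0 [2->0 ok]
  14: obs=x cand={0,4} pick 0 [0->0 ok]
  15: obs=w cand={2} pick 2 [0->2 ok]
  16: obs=x cand={0,4} pick 0 [2->0 ok]
  17: obs=x cand={0,4} pick 0 [0->0 ok]
  18: obs=w cand={2} pick 2 [0->2 ok]
  19: obs=x cand={0,4} pick 0 [2->0 ok]
  20: obs=x cand={0,4} pick 0 [0->0 ok]
  21: obs=w cand={2} pick 2 [0->2 ok]
  22: obs=x cand={0,4} pick 0 [2->0 ok]
  23: obs=w cand={2} pick 2 [0->2 ok]
  24: obs=x cand={0,4} pick 4 [2->4 ok]
  25: obs=y cand={3} pick 3 [4->3 ok]

0,0,2,4,2,4,2,0,0,2,0,0,2,0,0,2,0,0,2,0,0,2,0,2,4,3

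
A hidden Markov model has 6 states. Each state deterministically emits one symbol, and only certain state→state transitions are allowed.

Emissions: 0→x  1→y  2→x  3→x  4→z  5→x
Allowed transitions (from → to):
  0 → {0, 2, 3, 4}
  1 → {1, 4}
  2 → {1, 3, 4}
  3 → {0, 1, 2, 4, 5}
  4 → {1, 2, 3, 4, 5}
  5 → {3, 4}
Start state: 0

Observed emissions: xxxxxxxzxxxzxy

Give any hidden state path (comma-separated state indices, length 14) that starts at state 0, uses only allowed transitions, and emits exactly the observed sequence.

0,2,3,5,3,2,3,4,5,3,5,4,3,1

  0: obs=x cand={0,2,3,5} pick 0 [start]
  1: obs=x cand={0,2,3,5} pick 2 [0->2 ok]
  2: obs=x cand={0,2,3,5} pick 3 [2->3 ok]
  3: obs=x cand={0,2,3,5} pick 5 [3->5 ok]
  4: obs=x cand={0,2,3,5} pick 3 [5->3 ok]
  5: obs=x cand={0,2,3,5} pick 2 [3->2 ok]
  6: obs=x cand={0,2,3,5} pick 3 [2->3 ok]
  7: obs=z cand={4} pick 4 [3->4 ok]
  8: obs=x cand={0,2,3,5} pick 5 [4->5 ok]
  9: obs=x cand={0,2,3,5} pick 3 [5->3 ok]
  10: obs=x cand={0,2,3,5} pick 5 [3->5 ok]
  11: obs=z cand={4} pick 4 [5->4 ok]
  12: obs=x cand={0,2,3,5} pick 3 [4->3 ok]
  13: obs=y cand={1} pick 1 [3->1 ok]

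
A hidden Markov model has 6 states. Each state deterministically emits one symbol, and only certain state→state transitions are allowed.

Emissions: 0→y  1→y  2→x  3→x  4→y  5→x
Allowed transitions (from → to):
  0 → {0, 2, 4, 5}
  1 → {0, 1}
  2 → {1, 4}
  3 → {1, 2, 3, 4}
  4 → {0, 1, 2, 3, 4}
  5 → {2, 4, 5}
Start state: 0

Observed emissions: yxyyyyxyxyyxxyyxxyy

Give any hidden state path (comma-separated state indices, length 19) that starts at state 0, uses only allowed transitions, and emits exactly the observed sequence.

  t0 'y' -> {0,1,4}, take 0 (start)
  t1 'x' -> {2,3,5}, take 2 (0->2 ok)
  t2 'y' -> {0,1,4}, take 1 (2->1 ok)
  t3 'y' -> {0,1,4}, take 1 (1->1 ok)
  t4 'y' -> {0,1,4}, take 0 (1->0 ok)
  t5 'y' -> {0,1,4}, take 0 (0->0 ok)
  t6 'x' -> {2,3,5}, take 2 (0->2 ok)
  t7 'y' -> {0,1,4}, take 4 (2->4 ok)
  t8 'x' -> {2,3,5}, take 2 (4->2 ok)
  t9 'y' -> {0,1,4}, take 1 (2->1 ok)
  t10 'y' -> {0,1,4}, take 0 (1->0 ok)
  t11 'x' -> {2,3,5}, take 5 (0->5 ok)
  t12 'x' -> {2,3,5}, take 2 (5->2 ok)
  t13 'y' -> {0,1,4}, take 1 (2->1 ok)
  t14 'y' -> {0,1,4}, take 0 (1->0 ok)
  t15 'x' -> {2,3,5}, take 5 (0->5 ok)
  t16 'x' -> {2,3,5}, take 2 (5->2 ok)
  t17 'y' -> {0,1,4}, take 1 (2->1 ok)
  t18 'y' -> {0,1,4}, take 0 (1->0 ok)

0,2,1,1,0,0,2,4,2,1,0,5,2,1,0,5,2,1,0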